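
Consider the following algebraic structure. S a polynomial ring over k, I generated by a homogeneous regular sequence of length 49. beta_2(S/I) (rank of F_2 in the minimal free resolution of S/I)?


Regular sequence => Koszul complex is the minimal free resolution.
Syz_1 minimally generated by Koszul relations f_i*e_j - f_j*e_i (i<j): mu(Syz_1) = beta_2 = C(m,2) = m(m-1)/2
m=49
49*48/2 = 1176


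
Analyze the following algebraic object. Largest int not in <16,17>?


gcd(16,17)=1 => F=ab-a-b=16*17-16-17=272-33=239


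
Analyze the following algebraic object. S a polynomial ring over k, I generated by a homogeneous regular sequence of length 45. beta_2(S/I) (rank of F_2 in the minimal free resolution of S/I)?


Regular sequence => Koszul complex is the minimal free resolution.
Syz_1 minimally generated by Koszul relations f_i*e_j - f_j*e_i (i<j): mu(Syz_1) = beta_2 = C(m,2) = m(m-1)/2
m=45
45*44/2 = 990


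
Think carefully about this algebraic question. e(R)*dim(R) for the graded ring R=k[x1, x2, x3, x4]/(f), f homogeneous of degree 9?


e(R)=deg(f)=9, dim(R)=4-1=3
e*dim=9*3=27


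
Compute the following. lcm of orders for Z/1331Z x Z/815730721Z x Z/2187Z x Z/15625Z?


Exponent = lcm of the cyclic orders; pairwise coprime => product.
11^3*13^8*3^7*5^6=1331*815730721*2187*15625=37101689196355265625


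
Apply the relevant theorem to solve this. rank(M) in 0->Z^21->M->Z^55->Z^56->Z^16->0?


Alt sum=0:
(-1)^0*21 + (-1)^1*? + (-1)^2*55 + (-1)^3*56 + (-1)^4*16=0
rank(M)=36


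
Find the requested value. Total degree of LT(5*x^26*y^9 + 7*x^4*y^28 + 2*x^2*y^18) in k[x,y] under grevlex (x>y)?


LT: 5*x^26*y^9
deg_x=26, deg_y=9
Total=26+9=35


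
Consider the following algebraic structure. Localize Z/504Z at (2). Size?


2-primary part: 504=2^3*63
Size=2^3=8


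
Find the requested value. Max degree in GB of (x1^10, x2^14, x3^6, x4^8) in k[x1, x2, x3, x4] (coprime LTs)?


Pure powers, coprime LTs => already GB.
Degrees: 10, 14, 6, 8
Max=14


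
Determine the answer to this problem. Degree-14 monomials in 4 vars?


C(d+n-1,n-1)=C(17,3)=680


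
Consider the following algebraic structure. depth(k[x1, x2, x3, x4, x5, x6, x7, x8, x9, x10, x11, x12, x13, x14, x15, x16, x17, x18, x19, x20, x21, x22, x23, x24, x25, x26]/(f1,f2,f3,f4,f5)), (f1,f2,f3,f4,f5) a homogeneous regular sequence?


depth(R)=26
depth(R/I)=26-5=21


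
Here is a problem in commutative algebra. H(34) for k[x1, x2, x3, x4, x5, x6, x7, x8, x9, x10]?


C(d+n-1,n-1)=C(43,9)=563921995


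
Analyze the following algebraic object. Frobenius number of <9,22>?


gcd(9,22)=1 => F=ab-a-b=9*22-9-22=198-31=167


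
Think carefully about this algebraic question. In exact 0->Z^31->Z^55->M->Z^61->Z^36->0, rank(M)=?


Alt sum=0:
(-1)^0*31 + (-1)^1*55 + (-1)^2*? + (-1)^3*61 + (-1)^4*36=0
rank(M)=49


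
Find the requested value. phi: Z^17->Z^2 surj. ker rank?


rank(ker) = 17-2 = 15


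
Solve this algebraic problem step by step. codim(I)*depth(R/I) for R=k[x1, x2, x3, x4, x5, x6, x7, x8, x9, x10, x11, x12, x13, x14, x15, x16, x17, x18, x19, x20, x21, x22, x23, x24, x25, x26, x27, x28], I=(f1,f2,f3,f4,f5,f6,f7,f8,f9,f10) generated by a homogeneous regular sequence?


codim=10, depth=dim(R/I)=28-10=18
Product=10*18=180


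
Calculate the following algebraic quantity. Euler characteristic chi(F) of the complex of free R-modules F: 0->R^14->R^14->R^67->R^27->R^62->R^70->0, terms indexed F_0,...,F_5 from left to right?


chi = sum (-1)^i * rank:
(-1)^0*14=14
(-1)^1*14=-14
(-1)^2*67=67
(-1)^3*27=-27
(-1)^4*62=62
(-1)^5*70=-70
chi=32


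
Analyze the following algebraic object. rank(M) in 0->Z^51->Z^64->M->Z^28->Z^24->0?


Alt sum=0:
(-1)^0*51 + (-1)^1*64 + (-1)^2*? + (-1)^3*28 + (-1)^4*24=0
rank(M)=17


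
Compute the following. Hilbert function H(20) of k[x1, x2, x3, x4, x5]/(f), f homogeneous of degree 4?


C(24,4)-C(20,4)=10626-4845=5781


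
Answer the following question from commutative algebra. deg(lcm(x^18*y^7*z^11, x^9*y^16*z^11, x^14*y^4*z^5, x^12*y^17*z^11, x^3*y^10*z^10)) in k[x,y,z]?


lcm = componentwise max:
x: max(18,9,14,12,3)=18
y: max(7,16,4,17,10)=17
z: max(11,11,5,11,10)=11
Total=18+17+11=46


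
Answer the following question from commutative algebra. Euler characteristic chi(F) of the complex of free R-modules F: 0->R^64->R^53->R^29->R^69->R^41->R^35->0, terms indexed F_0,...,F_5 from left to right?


chi = sum (-1)^i * rank:
(-1)^0*64=64
(-1)^1*53=-53
(-1)^2*29=29
(-1)^3*69=-69
(-1)^4*41=41
(-1)^5*35=-35
chi=-23


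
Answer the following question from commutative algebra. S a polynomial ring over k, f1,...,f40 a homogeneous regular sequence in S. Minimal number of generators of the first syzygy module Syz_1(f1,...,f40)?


Regular sequence => Koszul complex is the minimal free resolution.
Syz_1 minimally generated by Koszul relations f_i*e_j - f_j*e_i (i<j): mu(Syz_1) = beta_2 = C(m,2) = m(m-1)/2
m=40
40*39/2 = 780


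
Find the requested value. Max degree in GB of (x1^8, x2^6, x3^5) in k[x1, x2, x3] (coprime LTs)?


Pure powers, coprime LTs => already GB.
Degrees: 8, 6, 5
Max=8


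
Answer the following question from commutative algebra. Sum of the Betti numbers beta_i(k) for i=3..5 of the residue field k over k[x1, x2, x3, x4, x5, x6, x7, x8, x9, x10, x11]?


Koszul resolution: beta_i(k)=C(n,i), n=11
C(11,3)=165, C(11,4)=330, C(11,5)=462
Sum=957


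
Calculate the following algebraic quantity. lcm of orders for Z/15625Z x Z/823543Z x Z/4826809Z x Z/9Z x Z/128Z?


Exponent = lcm of the cyclic orders; pairwise coprime => product.
5^6*7^7*13^6*3^2*2^7=15625*823543*4826809*9*128=71551525757166000000


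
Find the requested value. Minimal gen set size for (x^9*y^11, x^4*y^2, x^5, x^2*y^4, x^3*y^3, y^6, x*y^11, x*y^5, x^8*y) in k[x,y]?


Remove redundant (divisible by others).
x^9*y^11 redundant.
x*y^11 redundant.
x^8*y redundant.
Min: x^5, x^4*y^2, x^3*y^3, x^2*y^4, x*y^5, y^6
Count=6


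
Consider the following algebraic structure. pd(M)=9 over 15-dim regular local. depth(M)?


pd+depth=depth(R)=15
depth=15-9=6


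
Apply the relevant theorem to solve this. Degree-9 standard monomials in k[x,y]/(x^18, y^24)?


k[x,y], I = (x^18, y^24), d = 9
Need i < 18 and d-i < 24.
Range: 0 <= i <= 9.
H(9) = 10


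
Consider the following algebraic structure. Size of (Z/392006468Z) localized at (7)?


7-primary part: 392006468=7^8*68
Size=7^8=5764801


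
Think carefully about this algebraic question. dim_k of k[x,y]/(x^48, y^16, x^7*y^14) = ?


k[x,y]/I, I = (x^48, y^16, x^7*y^14)
Rect: 48x16=768. Corner: (48-7)x(16-14)=82.
dim = 768-82 = 686


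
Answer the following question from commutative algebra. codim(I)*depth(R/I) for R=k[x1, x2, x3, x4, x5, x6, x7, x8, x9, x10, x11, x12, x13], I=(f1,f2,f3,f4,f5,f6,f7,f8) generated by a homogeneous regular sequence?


codim=8, depth=dim(R/I)=13-8=5
Product=8*5=40


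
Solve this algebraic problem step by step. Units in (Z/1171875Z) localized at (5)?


Local ring = Z/390625Z.
phi(390625) = 5^7*(5-1) = 312500


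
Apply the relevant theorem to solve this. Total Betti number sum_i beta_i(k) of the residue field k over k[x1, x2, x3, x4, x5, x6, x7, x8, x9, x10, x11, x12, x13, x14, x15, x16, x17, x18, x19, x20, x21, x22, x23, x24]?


Koszul resolution: beta_i(k)=C(n,i), n=24
sum_i C(24,i) = 2^24 = 16777216


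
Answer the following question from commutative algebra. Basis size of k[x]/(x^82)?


Basis: 1,x,...,x^81
dim=82


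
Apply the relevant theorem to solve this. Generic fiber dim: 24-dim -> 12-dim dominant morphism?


dim(fiber)=dim(X)-dim(Y)=24-12=12


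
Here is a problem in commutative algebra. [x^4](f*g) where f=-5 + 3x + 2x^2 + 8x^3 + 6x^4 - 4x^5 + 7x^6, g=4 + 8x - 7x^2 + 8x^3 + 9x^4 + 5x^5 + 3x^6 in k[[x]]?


[x^4] = sum a_i*b_j, i+j=4
  -5*9=-45
  3*8=24
  2*-7=-14
  8*8=64
  6*4=24
Sum=53


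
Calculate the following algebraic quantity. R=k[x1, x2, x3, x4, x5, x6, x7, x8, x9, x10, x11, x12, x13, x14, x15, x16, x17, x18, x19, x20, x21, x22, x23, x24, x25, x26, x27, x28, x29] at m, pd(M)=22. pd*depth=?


pd+depth=29
depth=29-22=7
pd*depth=22*7=154


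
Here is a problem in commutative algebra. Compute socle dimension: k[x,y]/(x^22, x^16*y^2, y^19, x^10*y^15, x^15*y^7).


Socle = ann(m) = span of standard monomials u with x*u, y*u in I (staircase corners).
Minimal generators: x^22, x^16*y^2, x^15*y^7, x^10*y^15, y^19
Corners: x^9y^18, x^14y^14, x^15y^6, x^21y
Socle dim=4


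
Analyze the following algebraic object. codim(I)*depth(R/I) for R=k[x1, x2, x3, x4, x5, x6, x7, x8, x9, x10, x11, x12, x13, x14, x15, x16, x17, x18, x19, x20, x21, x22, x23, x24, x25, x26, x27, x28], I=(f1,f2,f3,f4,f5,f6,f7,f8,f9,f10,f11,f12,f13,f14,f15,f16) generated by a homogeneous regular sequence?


codim=16, depth=dim(R/I)=28-16=12
Product=16*12=192


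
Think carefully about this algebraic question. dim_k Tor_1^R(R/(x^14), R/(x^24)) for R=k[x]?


Tor_1(R/I,R/J)=(I cap J)/IJ=(x^24)/(x^38)
dim=38-24=min(14,24)=14


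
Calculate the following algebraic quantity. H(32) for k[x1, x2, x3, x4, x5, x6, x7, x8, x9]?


C(d+n-1,n-1)=C(40,8)=76904685


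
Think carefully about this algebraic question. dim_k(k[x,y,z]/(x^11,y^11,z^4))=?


Basis: x^iy^jz^k, i<11,j<11,k<4
11*11*4=484


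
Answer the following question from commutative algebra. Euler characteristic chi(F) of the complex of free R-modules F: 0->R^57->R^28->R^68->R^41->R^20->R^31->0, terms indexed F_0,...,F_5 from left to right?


chi = sum (-1)^i * rank:
(-1)^0*57=57
(-1)^1*28=-28
(-1)^2*68=68
(-1)^3*41=-41
(-1)^4*20=20
(-1)^5*31=-31
chi=45


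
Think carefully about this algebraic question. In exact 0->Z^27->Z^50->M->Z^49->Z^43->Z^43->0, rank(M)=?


Alt sum=0:
(-1)^0*27 + (-1)^1*50 + (-1)^2*? + (-1)^3*49 + (-1)^4*43 + (-1)^5*43=0
rank(M)=72


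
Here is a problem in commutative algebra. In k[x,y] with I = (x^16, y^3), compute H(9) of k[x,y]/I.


k[x,y], I = (x^16, y^3), d = 9
Need i < 16 and d-i < 3.
Range: 7 <= i <= 9.
H(9) = 3


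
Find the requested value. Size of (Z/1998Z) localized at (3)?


3-primary part: 1998=3^3*74
Size=3^3=27


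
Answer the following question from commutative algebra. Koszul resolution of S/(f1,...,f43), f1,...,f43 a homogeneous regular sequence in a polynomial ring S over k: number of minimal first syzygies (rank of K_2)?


Regular sequence => Koszul complex is the minimal free resolution.
Syz_1 minimally generated by Koszul relations f_i*e_j - f_j*e_i (i<j): mu(Syz_1) = beta_2 = C(m,2) = m(m-1)/2
m=43
43*42/2 = 903


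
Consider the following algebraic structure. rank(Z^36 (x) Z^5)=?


rank(M(x)N) = rank(M)*rank(N)
36*5 = 180


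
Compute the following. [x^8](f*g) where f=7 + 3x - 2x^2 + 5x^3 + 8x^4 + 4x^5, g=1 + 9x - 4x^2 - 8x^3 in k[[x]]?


[x^8] = sum a_i*b_j, i+j=8
  4*-8=-32
Sum=-32


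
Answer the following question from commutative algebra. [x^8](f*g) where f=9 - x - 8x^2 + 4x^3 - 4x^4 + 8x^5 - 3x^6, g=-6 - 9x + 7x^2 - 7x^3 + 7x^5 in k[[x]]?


[x^8] = sum a_i*b_j, i+j=8
  4*7=28
  8*-7=-56
  -3*7=-21
Sum=-49


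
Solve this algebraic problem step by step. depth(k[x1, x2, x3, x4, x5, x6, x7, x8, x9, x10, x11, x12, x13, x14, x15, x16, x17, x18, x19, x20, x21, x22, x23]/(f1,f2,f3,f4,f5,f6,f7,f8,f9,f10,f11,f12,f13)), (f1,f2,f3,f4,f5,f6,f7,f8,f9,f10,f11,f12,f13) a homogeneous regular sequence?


depth(R)=23
depth(R/I)=23-13=10


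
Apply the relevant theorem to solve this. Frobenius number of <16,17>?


gcd(16,17)=1 => F=ab-a-b=16*17-16-17=272-33=239


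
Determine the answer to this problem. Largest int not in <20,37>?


gcd(20,37)=1 => F=ab-a-b=20*37-20-37=740-57=683


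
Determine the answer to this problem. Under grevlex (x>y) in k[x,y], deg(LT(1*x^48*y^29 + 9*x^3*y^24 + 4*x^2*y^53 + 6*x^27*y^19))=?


LT: 1*x^48*y^29
deg_x=48, deg_y=29
Total=48+29=77


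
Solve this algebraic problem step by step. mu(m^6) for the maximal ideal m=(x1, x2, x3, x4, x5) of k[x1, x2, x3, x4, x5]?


Graded Nakayama: mu(m^d) = dim_k (m^d/m^(d+1)) = #degree-6 monomials in 5 vars
C(n+d-1,d)=C(10,6)=210


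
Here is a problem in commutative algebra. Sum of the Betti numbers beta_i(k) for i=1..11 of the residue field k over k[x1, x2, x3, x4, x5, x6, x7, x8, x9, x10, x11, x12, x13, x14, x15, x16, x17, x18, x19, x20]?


Koszul resolution: beta_i(k)=C(n,i), n=20
C(20,1)=20, C(20,2)=190, C(20,3)=1140, C(20,4)=4845, C(20,5)=15504, C(20,6)=38760, C(20,7)=77520, C(20,8)=125970, C(20,9)=167960, C(20,10)=184756, C(20,11)=167960
Sum=784625


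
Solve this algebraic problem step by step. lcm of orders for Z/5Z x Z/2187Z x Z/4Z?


Exponent = lcm of the cyclic orders; pairwise coprime => product.
5^1*3^7*2^2=5*2187*4=43740


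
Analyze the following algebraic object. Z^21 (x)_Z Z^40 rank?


rank(M(x)N) = rank(M)*rank(N)
21*40 = 840


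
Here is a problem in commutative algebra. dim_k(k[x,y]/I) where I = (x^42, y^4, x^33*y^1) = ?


k[x,y]/I, I = (x^42, y^4, x^33*y^1)
Rect: 42x4=168. Corner: (42-33)x(4-1)=27.
dim = 168-27 = 141


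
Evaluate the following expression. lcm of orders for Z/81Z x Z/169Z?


Exponent = lcm of the cyclic orders; pairwise coprime => product.
3^4*13^2=81*169=13689


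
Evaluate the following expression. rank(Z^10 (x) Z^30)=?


rank(M(x)N) = rank(M)*rank(N)
10*30 = 300


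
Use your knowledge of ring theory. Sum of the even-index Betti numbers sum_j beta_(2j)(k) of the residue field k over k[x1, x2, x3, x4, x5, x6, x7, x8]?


Koszul resolution: beta_i(k)=C(n,i), n=8
sum_even C(8,i) = 2^(n-1) = 2^7 = 128


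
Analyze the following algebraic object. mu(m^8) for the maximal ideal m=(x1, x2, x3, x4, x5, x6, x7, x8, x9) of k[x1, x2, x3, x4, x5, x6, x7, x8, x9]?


Graded Nakayama: mu(m^d) = dim_k (m^d/m^(d+1)) = #degree-8 monomials in 9 vars
C(n+d-1,d)=C(16,8)=12870


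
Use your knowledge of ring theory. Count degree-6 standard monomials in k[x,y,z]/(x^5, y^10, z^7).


Need i<5, j<10, k<7 with i+j+k=6.
For each i, j ranges over max(0,6-i-6)..min(9,6-i):
  i=0: j in [0,6] -> 7
  i=1: j in [0,5] -> 6
  i=2: j in [0,4] -> 5
  i=3: j in [0,3] -> 4
  i=4: j in [0,2] -> 3
H(6) = 7+6+5+4+3 = 25


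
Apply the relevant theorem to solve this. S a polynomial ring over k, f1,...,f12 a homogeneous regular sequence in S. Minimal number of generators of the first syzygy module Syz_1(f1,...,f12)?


Regular sequence => Koszul complex is the minimal free resolution.
Syz_1 minimally generated by Koszul relations f_i*e_j - f_j*e_i (i<j): mu(Syz_1) = beta_2 = C(m,2) = m(m-1)/2
m=12
12*11/2 = 66


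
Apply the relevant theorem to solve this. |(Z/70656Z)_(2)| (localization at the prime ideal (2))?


2-primary part: 70656=2^10*69
Size=2^10=1024


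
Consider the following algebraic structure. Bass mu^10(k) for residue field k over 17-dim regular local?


C(n,i)=C(17,10)=19448


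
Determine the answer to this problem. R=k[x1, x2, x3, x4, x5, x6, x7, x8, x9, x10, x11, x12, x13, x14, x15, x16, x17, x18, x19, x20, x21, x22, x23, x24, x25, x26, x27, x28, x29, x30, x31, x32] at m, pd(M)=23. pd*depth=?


pd+depth=32
depth=32-23=9
pd*depth=23*9=207


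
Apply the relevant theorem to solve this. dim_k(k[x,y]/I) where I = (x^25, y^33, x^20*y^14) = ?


k[x,y]/I, I = (x^25, y^33, x^20*y^14)
Rect: 25x33=825. Corner: (25-20)x(33-14)=95.
dim = 825-95 = 730


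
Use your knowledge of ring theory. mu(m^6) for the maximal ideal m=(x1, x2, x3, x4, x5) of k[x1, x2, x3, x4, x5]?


Graded Nakayama: mu(m^d) = dim_k (m^d/m^(d+1)) = #degree-6 monomials in 5 vars
C(n+d-1,d)=C(10,6)=210


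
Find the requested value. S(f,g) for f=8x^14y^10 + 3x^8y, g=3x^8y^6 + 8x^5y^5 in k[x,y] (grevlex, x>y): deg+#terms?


LT(f)=8x^14y^10, LT(g)=3x^8y^6
lcm(LM)=x^14y^10
S(f,g) (scaled by 24 to clear denominators) = 3*f - 8x^6y^4*g = -64x^11y^9 + 9x^8y
2 terms, deg 20.
20+2=22


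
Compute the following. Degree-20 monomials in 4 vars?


C(d+n-1,n-1)=C(23,3)=1771


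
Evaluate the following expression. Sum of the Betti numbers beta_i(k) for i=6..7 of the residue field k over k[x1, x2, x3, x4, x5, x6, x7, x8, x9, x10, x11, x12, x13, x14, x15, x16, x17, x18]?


Koszul resolution: beta_i(k)=C(n,i), n=18
C(18,6)=18564, C(18,7)=31824
Sum=50388


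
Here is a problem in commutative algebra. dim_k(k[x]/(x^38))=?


Basis: 1,x,...,x^37
dim=38


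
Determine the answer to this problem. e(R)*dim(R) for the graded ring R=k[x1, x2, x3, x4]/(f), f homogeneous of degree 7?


e(R)=deg(f)=7, dim(R)=4-1=3
e*dim=7*3=21


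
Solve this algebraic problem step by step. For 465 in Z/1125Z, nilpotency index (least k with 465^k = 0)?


465^k mod 1125:
k=1: 465
k=2: 225
k=3: 0
First zero at k = 3


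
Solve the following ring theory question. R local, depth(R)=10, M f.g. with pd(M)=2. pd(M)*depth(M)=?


pd+depth=10
depth=10-2=8
pd*depth=2*8=16


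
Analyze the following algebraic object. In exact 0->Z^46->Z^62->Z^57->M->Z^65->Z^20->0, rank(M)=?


Alt sum=0:
(-1)^0*46 + (-1)^1*62 + (-1)^2*57 + (-1)^3*? + (-1)^4*65 + (-1)^5*20=0
rank(M)=86


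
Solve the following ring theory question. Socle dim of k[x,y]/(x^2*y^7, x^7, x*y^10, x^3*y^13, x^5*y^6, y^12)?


Socle = ann(m) = span of standard monomials u with x*u, y*u in I (staircase corners).
Redundant generators: x^3*y^13
Minimal generators: x^7, x^5*y^6, x^2*y^7, x*y^10, y^12
Corners: y^11, xy^9, x^4y^6, x^6y^5
Socle dim=4


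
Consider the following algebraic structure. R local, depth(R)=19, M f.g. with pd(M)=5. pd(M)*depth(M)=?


pd+depth=19
depth=19-5=14
pd*depth=5*14=70


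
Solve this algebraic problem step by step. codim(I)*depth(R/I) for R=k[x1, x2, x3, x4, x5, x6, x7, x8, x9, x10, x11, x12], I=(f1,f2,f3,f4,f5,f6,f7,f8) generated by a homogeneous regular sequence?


codim=8, depth=dim(R/I)=12-8=4
Product=8*4=32


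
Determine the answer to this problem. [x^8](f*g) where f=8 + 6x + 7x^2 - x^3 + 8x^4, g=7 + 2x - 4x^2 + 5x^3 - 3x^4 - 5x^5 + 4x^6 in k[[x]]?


[x^8] = sum a_i*b_j, i+j=8
  7*4=28
  -1*-5=5
  8*-3=-24
Sum=9


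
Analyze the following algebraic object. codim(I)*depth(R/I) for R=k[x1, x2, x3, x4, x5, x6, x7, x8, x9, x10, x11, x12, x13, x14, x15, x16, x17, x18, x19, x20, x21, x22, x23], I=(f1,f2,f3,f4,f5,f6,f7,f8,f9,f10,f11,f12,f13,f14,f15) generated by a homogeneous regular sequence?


codim=15, depth=dim(R/I)=23-15=8
Product=15*8=120


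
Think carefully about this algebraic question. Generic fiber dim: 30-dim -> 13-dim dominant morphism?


dim(fiber)=dim(X)-dim(Y)=30-13=17


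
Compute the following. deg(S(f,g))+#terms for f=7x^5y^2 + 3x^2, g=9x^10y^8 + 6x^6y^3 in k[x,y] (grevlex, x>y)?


LT(f)=7x^5y^2, LT(g)=9x^10y^8
lcm(LM)=x^10y^8
S(f,g) (scaled by 63 to clear denominators) = 9x^5y^6*f - 7*g = 27x^7y^6 - 42x^6y^3
2 terms, deg 13.
13+2=15


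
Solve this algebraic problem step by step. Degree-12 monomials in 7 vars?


C(d+n-1,n-1)=C(18,6)=18564


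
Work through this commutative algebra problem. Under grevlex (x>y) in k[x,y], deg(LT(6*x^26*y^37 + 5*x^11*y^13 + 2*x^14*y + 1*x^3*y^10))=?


LT: 6*x^26*y^37
deg_x=26, deg_y=37
Total=26+37=63


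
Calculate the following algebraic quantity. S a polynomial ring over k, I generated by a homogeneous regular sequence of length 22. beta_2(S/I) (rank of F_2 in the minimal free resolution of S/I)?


Regular sequence => Koszul complex is the minimal free resolution.
Syz_1 minimally generated by Koszul relations f_i*e_j - f_j*e_i (i<j): mu(Syz_1) = beta_2 = C(m,2) = m(m-1)/2
m=22
22*21/2 = 231


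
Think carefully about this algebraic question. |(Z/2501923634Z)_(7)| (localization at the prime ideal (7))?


7-primary part: 2501923634=7^9*62
Size=7^9=40353607


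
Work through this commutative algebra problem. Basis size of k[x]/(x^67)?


Basis: 1,x,...,x^66
dim=67


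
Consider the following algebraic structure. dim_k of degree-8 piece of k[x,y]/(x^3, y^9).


k[x,y], I = (x^3, y^9), d = 8
Need i < 3 and d-i < 9.
Range: 0 <= i <= 2.
H(8) = 3


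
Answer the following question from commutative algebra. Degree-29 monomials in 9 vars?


C(d+n-1,n-1)=C(37,8)=38608020


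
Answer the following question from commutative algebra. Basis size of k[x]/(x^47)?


Basis: 1,x,...,x^46
dim=47


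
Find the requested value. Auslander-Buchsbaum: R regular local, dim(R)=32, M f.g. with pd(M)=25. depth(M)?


pd+depth=depth(R)=32
depth=32-25=7


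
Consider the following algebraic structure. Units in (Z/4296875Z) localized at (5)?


Local ring = Z/390625Z.
phi(390625) = 5^7*(5-1) = 312500


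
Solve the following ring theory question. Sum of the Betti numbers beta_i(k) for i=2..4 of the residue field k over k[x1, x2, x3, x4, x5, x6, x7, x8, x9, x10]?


Koszul resolution: beta_i(k)=C(n,i), n=10
C(10,2)=45, C(10,3)=120, C(10,4)=210
Sum=375


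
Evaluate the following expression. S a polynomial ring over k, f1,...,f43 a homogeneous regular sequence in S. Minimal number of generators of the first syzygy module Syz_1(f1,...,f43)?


Regular sequence => Koszul complex is the minimal free resolution.
Syz_1 minimally generated by Koszul relations f_i*e_j - f_j*e_i (i<j): mu(Syz_1) = beta_2 = C(m,2) = m(m-1)/2
m=43
43*42/2 = 903


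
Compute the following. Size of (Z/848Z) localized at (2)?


2-primary part: 848=2^4*53
Size=2^4=16


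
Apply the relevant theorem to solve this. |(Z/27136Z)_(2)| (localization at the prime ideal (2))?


2-primary part: 27136=2^9*53
Size=2^9=512


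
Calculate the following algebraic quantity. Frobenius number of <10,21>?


gcd(10,21)=1 => F=ab-a-b=10*21-10-21=210-31=179


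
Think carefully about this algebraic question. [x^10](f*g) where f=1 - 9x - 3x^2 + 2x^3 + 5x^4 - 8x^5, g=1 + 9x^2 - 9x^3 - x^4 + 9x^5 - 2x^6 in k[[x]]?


[x^10] = sum a_i*b_j, i+j=10
  5*-2=-10
  -8*9=-72
Sum=-82


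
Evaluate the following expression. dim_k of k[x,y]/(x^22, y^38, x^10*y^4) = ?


k[x,y]/I, I = (x^22, y^38, x^10*y^4)
Rect: 22x38=836. Corner: (22-10)x(38-4)=408.
dim = 836-408 = 428


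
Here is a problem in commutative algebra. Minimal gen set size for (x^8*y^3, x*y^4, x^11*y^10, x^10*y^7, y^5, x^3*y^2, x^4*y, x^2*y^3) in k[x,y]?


Remove redundant (divisible by others).
x^8*y^3 redundant.
x^11*y^10 redundant.
x^10*y^7 redundant.
Min: x^4*y, x^3*y^2, x^2*y^3, x*y^4, y^5
Count=5


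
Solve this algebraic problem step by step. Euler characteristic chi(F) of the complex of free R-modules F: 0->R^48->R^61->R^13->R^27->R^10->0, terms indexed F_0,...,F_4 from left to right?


chi = sum (-1)^i * rank:
(-1)^0*48=48
(-1)^1*61=-61
(-1)^2*13=13
(-1)^3*27=-27
(-1)^4*10=10
chi=-17


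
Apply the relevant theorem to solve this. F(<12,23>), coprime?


gcd(12,23)=1 => F=ab-a-b=12*23-12-23=276-35=241


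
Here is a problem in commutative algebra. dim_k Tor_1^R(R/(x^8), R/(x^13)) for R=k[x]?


Tor_1(R/I,R/J)=(I cap J)/IJ=(x^13)/(x^21)
dim=21-13=min(8,13)=8


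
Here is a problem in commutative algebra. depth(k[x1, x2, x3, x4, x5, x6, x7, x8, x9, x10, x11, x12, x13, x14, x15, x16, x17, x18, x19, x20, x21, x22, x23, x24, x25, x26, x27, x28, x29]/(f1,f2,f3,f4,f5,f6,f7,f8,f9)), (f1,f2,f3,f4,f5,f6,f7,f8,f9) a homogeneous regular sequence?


depth(R)=29
depth(R/I)=29-9=20


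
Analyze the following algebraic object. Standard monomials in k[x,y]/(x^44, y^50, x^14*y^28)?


k[x,y]/I, I = (x^44, y^50, x^14*y^28)
Rect: 44x50=2200. Corner: (44-14)x(50-28)=660.
dim = 2200-660 = 1540


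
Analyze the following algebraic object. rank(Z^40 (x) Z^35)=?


rank(M(x)N) = rank(M)*rank(N)
40*35 = 1400


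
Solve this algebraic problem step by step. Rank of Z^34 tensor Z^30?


rank(M(x)N) = rank(M)*rank(N)
34*30 = 1020


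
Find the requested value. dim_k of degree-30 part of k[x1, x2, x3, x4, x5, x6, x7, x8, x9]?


C(d+n-1,n-1)=C(38,8)=48903492


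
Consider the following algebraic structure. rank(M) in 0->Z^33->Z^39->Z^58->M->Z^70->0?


Alt sum=0:
(-1)^0*33 + (-1)^1*39 + (-1)^2*58 + (-1)^3*? + (-1)^4*70=0
rank(M)=122


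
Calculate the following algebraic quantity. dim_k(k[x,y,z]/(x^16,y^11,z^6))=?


Basis: x^iy^jz^k, i<16,j<11,k<6
16*11*6=1056


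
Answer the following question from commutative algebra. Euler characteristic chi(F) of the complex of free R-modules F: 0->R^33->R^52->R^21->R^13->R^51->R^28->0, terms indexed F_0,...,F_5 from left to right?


chi = sum (-1)^i * rank:
(-1)^0*33=33
(-1)^1*52=-52
(-1)^2*21=21
(-1)^3*13=-13
(-1)^4*51=51
(-1)^5*28=-28
chi=12


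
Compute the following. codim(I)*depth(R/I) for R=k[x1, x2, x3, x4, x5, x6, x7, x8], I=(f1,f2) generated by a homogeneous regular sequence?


codim=2, depth=dim(R/I)=8-2=6
Product=2*6=12


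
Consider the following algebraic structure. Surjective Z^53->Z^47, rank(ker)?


rank(ker) = 53-47 = 6


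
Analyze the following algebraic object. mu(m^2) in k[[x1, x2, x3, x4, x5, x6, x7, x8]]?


C(n+d-1,d)=C(9,2)=36


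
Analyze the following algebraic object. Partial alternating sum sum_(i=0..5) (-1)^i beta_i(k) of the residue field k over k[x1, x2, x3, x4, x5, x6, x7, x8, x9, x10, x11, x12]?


Koszul resolution: beta_i(k)=C(n,i), n=12
sum_(i=0..p) (-1)^i C(n,i) = (-1)^p C(n-1,p)
(-1)^5*C(11,5) = (-1)^5*462 = -462


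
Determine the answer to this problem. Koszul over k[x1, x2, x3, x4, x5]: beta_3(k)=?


C(n,i)=C(5,3)=10


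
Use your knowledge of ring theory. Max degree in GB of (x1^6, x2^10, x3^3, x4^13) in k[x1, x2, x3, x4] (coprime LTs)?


Pure powers, coprime LTs => already GB.
Degrees: 6, 10, 3, 13
Max=13


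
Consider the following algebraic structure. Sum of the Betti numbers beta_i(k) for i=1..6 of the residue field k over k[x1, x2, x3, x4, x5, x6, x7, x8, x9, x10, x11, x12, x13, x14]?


Koszul resolution: beta_i(k)=C(n,i), n=14
C(14,1)=14, C(14,2)=91, C(14,3)=364, C(14,4)=1001, C(14,5)=2002, C(14,6)=3003
Sum=6475


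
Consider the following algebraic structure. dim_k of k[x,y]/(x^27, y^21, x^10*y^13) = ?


k[x,y]/I, I = (x^27, y^21, x^10*y^13)
Rect: 27x21=567. Corner: (27-10)x(21-13)=136.
dim = 567-136 = 431


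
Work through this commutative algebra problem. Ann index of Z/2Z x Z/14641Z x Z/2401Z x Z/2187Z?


Exponent = lcm of the cyclic orders; pairwise coprime => product.
2^1*11^4*7^4*3^7=2*14641*2401*2187=153759401334


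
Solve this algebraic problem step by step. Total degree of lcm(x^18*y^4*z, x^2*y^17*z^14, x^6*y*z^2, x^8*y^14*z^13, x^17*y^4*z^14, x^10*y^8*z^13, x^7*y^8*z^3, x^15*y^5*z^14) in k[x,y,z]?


lcm = componentwise max:
x: max(18,2,6,8,17,10,7,15)=18
y: max(4,17,1,14,4,8,8,5)=17
z: max(1,14,2,13,14,13,3,14)=14
Total=18+17+14=49


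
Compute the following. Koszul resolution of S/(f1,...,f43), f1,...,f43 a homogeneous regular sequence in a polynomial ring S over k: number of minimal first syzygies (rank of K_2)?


Regular sequence => Koszul complex is the minimal free resolution.
Syz_1 minimally generated by Koszul relations f_i*e_j - f_j*e_i (i<j): mu(Syz_1) = beta_2 = C(m,2) = m(m-1)/2
m=43
43*42/2 = 903


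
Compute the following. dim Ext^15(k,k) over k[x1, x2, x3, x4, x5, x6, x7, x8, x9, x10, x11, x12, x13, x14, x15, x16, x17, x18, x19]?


C(n,i)=C(19,15)=3876


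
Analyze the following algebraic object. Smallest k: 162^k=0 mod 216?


162^k mod 216:
k=1: 162
k=2: 108
k=3: 0
First zero at k = 3


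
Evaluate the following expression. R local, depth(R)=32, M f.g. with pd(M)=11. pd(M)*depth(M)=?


pd+depth=32
depth=32-11=21
pd*depth=11*21=231


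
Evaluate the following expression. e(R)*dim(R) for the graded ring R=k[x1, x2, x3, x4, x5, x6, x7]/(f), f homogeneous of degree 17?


e(R)=deg(f)=17, dim(R)=7-1=6
e*dim=17*6=102


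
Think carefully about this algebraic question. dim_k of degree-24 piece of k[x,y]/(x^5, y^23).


k[x,y], I = (x^5, y^23), d = 24
Need i < 5 and d-i < 23.
Range: 2 <= i <= 4.
H(24) = 3


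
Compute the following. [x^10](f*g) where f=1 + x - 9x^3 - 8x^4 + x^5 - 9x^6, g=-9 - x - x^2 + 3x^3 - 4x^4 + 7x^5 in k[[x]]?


[x^10] = sum a_i*b_j, i+j=10
  1*7=7
  -9*-4=36
Sum=43


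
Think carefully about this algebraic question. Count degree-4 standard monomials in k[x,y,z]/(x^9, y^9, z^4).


Need i<9, j<9, k<4 with i+j+k=4.
For each i, j ranges over max(0,4-i-3)..min(8,4-i):
  i=0: j in [1,4] -> 4
  i=1: j in [0,3] -> 4
  i=2: j in [0,2] -> 3
  i=3: j in [0,1] -> 2
  i=4: j in [0,0] -> 1
H(4) = 4+4+3+2+1 = 14


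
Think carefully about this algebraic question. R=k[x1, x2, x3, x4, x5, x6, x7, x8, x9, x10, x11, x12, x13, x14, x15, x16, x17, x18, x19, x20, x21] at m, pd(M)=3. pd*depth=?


pd+depth=21
depth=21-3=18
pd*depth=3*18=54


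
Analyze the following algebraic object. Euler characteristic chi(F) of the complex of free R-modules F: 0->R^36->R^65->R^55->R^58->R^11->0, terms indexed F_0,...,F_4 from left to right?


chi = sum (-1)^i * rank:
(-1)^0*36=36
(-1)^1*65=-65
(-1)^2*55=55
(-1)^3*58=-58
(-1)^4*11=11
chi=-21


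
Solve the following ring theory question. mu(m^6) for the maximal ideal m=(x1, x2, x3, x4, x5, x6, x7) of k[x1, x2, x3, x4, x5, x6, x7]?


Graded Nakayama: mu(m^d) = dim_k (m^d/m^(d+1)) = #degree-6 monomials in 7 vars
C(n+d-1,d)=C(12,6)=924


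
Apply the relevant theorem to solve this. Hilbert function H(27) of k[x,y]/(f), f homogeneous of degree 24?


H(t)=d for t>=d-1.
d=24, t=27
H(27)=24


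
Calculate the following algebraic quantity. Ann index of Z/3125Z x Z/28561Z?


Exponent = lcm of the cyclic orders; pairwise coprime => product.
5^5*13^4=3125*28561=89253125


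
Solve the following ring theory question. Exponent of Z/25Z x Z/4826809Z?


Exponent = lcm of the cyclic orders; pairwise coprime => product.
5^2*13^6=25*4826809=120670225


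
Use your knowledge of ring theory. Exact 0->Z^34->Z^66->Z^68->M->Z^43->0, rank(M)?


Alt sum=0:
(-1)^0*34 + (-1)^1*66 + (-1)^2*68 + (-1)^3*? + (-1)^4*43=0
rank(M)=79


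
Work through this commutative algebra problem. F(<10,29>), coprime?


gcd(10,29)=1 => F=ab-a-b=10*29-10-29=290-39=251


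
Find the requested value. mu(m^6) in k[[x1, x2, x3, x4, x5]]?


C(n+d-1,d)=C(10,6)=210


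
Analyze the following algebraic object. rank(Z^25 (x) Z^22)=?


rank(M(x)N) = rank(M)*rank(N)
25*22 = 550


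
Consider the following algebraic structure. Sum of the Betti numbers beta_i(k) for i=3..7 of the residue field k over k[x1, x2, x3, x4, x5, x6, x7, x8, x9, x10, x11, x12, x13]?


Koszul resolution: beta_i(k)=C(n,i), n=13
C(13,3)=286, C(13,4)=715, C(13,5)=1287, C(13,6)=1716, C(13,7)=1716
Sum=5720


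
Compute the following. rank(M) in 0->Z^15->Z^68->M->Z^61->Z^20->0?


Alt sum=0:
(-1)^0*15 + (-1)^1*68 + (-1)^2*? + (-1)^3*61 + (-1)^4*20=0
rank(M)=94


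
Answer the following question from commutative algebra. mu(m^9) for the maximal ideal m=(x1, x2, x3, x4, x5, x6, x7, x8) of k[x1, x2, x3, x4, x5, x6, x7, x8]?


Graded Nakayama: mu(m^d) = dim_k (m^d/m^(d+1)) = #degree-9 monomials in 8 vars
C(n+d-1,d)=C(16,9)=11440


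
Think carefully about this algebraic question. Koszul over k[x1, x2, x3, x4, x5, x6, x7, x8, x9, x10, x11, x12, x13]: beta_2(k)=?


C(n,i)=C(13,2)=78


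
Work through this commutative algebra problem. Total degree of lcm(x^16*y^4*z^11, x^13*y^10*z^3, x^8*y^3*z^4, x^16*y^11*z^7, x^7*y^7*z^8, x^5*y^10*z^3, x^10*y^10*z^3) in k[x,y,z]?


lcm = componentwise max:
x: max(16,13,8,16,7,5,10)=16
y: max(4,10,3,11,7,10,10)=11
z: max(11,3,4,7,8,3,3)=11
Total=16+11+11=38


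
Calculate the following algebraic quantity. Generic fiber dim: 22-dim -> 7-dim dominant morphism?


dim(fiber)=dim(X)-dim(Y)=22-7=15


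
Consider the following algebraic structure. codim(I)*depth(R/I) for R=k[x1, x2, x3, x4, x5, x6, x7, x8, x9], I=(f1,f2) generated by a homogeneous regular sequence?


codim=2, depth=dim(R/I)=9-2=7
Product=2*7=14


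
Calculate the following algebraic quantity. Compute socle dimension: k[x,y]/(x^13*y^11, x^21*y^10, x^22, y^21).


Socle = ann(m) = span of standard monomials u with x*u, y*u in I (staircase corners).
Minimal generators: x^22, x^21*y^10, x^13*y^11, y^21
Corners: x^12y^20, x^20y^10, x^21y^9
Socle dim=3


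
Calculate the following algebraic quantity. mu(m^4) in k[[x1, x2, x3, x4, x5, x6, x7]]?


C(n+d-1,d)=C(10,4)=210


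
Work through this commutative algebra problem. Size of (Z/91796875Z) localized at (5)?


5-primary part: 91796875=5^9*47
Size=5^9=1953125


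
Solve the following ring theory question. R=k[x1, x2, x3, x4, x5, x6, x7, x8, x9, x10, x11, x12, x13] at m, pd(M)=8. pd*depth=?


pd+depth=13
depth=13-8=5
pd*depth=8*5=40


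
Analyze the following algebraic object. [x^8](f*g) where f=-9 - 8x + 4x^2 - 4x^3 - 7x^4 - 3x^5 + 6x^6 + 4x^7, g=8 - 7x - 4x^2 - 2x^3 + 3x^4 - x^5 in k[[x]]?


[x^8] = sum a_i*b_j, i+j=8
  -4*-1=4
  -7*3=-21
  -3*-2=6
  6*-4=-24
  4*-7=-28
Sum=-63


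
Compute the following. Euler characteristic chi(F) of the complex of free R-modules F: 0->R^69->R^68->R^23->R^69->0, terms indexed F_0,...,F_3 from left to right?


chi = sum (-1)^i * rank:
(-1)^0*69=69
(-1)^1*68=-68
(-1)^2*23=23
(-1)^3*69=-69
chi=-45


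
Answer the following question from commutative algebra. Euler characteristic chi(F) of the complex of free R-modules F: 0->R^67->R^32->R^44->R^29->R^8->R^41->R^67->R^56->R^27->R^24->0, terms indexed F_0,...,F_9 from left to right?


chi = sum (-1)^i * rank:
(-1)^0*67=67
(-1)^1*32=-32
(-1)^2*44=44
(-1)^3*29=-29
(-1)^4*8=8
(-1)^5*41=-41
(-1)^6*67=67
(-1)^7*56=-56
(-1)^8*27=27
(-1)^9*24=-24
chi=31


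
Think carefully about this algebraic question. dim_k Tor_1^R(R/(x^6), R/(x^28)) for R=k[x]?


Tor_1(R/I,R/J)=(I cap J)/IJ=(x^28)/(x^34)
dim=34-28=min(6,28)=6


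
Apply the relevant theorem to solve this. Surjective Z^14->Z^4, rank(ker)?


rank(ker) = 14-4 = 10


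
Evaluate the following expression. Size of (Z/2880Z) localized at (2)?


2-primary part: 2880=2^6*45
Size=2^6=64


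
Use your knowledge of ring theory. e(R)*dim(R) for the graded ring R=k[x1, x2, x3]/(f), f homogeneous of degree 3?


e(R)=deg(f)=3, dim(R)=3-1=2
e*dim=3*2=6


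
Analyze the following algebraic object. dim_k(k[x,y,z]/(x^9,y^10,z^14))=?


Basis: x^iy^jz^k, i<9,j<10,k<14
9*10*14=1260


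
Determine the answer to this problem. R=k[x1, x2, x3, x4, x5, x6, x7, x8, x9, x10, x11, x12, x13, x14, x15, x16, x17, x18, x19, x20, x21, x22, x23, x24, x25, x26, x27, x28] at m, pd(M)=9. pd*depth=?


pd+depth=28
depth=28-9=19
pd*depth=9*19=171


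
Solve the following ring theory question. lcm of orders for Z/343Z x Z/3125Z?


Exponent = lcm of the cyclic orders; pairwise coprime => product.
7^3*5^5=343*3125=1071875


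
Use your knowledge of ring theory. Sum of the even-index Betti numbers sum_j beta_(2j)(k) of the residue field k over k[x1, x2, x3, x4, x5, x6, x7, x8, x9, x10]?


Koszul resolution: beta_i(k)=C(n,i), n=10
sum_even C(10,i) = 2^(n-1) = 2^9 = 512


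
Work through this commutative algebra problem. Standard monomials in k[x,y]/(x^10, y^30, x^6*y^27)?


k[x,y]/I, I = (x^10, y^30, x^6*y^27)
Rect: 10x30=300. Corner: (10-6)x(30-27)=12.
dim = 300-12 = 288


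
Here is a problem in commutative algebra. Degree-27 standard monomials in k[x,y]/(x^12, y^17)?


k[x,y], I = (x^12, y^17), d = 27
Need i < 12 and d-i < 17.
Range: 11 <= i <= 11.
H(27) = 1


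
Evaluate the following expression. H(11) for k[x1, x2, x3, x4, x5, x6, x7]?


C(d+n-1,n-1)=C(17,6)=12376


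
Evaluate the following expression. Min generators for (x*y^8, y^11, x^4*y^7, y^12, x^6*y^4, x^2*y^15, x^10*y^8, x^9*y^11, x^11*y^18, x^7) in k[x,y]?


Remove redundant (divisible by others).
x^10*y^8 redundant.
x^11*y^18 redundant.
x^9*y^11 redundant.
y^12 redundant.
x^2*y^15 redundant.
Min: x^7, x^6*y^4, x^4*y^7, x*y^8, y^11
Count=5


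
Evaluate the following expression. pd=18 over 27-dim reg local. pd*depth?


pd+depth=27
depth=27-18=9
pd*depth=18*9=162


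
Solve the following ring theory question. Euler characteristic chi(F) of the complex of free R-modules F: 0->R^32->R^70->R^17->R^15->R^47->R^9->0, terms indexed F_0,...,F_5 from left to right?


chi = sum (-1)^i * rank:
(-1)^0*32=32
(-1)^1*70=-70
(-1)^2*17=17
(-1)^3*15=-15
(-1)^4*47=47
(-1)^5*9=-9
chi=2


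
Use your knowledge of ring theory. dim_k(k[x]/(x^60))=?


Basis: 1,x,...,x^59
dim=60


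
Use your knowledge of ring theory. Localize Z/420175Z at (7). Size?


7-primary part: 420175=7^5*25
Size=7^5=16807


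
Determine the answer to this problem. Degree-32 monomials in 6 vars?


C(d+n-1,n-1)=C(37,5)=435897


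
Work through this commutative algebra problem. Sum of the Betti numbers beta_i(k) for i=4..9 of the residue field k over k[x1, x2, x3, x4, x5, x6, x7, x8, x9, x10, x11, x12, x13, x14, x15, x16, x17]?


Koszul resolution: beta_i(k)=C(n,i), n=17
C(17,4)=2380, C(17,5)=6188, C(17,6)=12376, C(17,7)=19448, C(17,8)=24310, C(17,9)=24310
Sum=89012


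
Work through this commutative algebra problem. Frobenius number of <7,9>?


gcd(7,9)=1 => F=ab-a-b=7*9-7-9=63-16=47


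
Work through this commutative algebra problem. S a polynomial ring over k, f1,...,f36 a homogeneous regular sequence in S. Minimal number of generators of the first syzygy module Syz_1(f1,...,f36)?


Regular sequence => Koszul complex is the minimal free resolution.
Syz_1 minimally generated by Koszul relations f_i*e_j - f_j*e_i (i<j): mu(Syz_1) = beta_2 = C(m,2) = m(m-1)/2
m=36
36*35/2 = 630


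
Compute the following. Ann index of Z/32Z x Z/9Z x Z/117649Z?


Exponent = lcm of the cyclic orders; pairwise coprime => product.
2^5*3^2*7^6=32*9*117649=33882912


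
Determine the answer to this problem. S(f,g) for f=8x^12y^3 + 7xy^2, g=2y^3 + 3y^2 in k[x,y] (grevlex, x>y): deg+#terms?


LT(f)=8x^12y^3, LT(g)=2y^3
lcm(LM)=x^12y^3
S(f,g) (scaled by 16 to clear denominators) = 2*f - 8x^12*g = -24x^12y^2 + 14xy^2
2 terms, deg 14.
14+2=16


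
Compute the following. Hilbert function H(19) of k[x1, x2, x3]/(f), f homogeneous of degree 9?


C(21,2)-C(12,2)=210-66=144


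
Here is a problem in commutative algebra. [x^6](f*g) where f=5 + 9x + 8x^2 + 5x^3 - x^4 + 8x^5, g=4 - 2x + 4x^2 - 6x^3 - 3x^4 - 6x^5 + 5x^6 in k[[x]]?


[x^6] = sum a_i*b_j, i+j=6
  5*5=25
  9*-6=-54
  8*-3=-24
  5*-6=-30
  -1*4=-4
  8*-2=-16
Sum=-103


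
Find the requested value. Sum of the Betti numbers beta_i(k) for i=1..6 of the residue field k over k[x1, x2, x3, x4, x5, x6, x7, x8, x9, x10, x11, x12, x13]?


Koszul resolution: beta_i(k)=C(n,i), n=13
C(13,1)=13, C(13,2)=78, C(13,3)=286, C(13,4)=715, C(13,5)=1287, C(13,6)=1716
Sum=4095


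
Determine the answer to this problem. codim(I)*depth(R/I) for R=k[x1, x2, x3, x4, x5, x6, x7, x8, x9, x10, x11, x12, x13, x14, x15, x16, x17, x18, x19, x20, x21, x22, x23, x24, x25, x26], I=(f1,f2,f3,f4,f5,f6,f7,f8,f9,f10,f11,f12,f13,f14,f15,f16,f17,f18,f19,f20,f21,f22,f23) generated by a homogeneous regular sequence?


codim=23, depth=dim(R/I)=26-23=3
Product=23*3=69


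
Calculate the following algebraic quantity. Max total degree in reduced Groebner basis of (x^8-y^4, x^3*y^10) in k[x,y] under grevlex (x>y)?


LT(f1)=x^8, LT(f2)=x^3y^10, lcm=x^8y^10
S(f1,f2) = y^10*f1 - x^5*f2 = -y^14
Reduced GB = {f1, f2, y^14}; degrees 8, 13, 14
Max = 14


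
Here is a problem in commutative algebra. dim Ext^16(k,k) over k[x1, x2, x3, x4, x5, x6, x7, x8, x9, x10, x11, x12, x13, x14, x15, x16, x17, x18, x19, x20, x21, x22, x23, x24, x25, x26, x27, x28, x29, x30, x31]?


C(n,i)=C(31,16)=300540195


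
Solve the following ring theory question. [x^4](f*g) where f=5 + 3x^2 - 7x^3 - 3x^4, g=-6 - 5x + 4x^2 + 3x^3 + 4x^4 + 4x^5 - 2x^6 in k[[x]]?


[x^4] = sum a_i*b_j, i+j=4
  5*4=20
  3*4=12
  -7*-5=35
  -3*-6=18
Sum=85
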